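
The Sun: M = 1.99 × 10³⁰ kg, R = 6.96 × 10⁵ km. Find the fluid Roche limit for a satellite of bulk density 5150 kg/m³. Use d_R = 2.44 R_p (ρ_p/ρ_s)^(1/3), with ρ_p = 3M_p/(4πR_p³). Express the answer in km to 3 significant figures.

1.10 × 10⁶ km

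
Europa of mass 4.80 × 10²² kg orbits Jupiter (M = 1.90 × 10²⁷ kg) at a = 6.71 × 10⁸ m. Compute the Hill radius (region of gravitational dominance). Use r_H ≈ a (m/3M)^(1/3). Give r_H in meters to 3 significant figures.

r_H ≈ a (m/3M)^(1/3)
    = (6.71 × 10⁸) × (4.80 × 10²² / (3 × 1.90 × 10²⁷))^(1/3)
    = 1.37 × 10⁷ m

1.37 × 10⁷ m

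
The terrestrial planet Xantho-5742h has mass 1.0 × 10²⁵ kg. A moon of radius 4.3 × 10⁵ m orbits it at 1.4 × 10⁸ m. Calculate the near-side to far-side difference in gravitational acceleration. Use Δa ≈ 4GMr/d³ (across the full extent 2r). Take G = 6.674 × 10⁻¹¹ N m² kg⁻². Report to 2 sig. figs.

4.2 × 10⁻⁴ m/s²

Near-to-far spans 2r, so the tidal difference is twice the near-to-center value: 4GMr/d³.
a_tidal = 4GMr/d³
        = 4 × (6.674 × 10⁻¹¹) × (1.0 × 10²⁵) × (4.3 × 10⁵) / (1.4 × 10⁸)³
        = 4.2 × 10⁻⁴ m/s²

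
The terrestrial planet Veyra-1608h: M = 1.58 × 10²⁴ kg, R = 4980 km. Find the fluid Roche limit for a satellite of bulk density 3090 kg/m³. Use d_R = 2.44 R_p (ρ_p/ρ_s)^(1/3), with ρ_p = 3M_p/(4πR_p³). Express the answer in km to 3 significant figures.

12100 km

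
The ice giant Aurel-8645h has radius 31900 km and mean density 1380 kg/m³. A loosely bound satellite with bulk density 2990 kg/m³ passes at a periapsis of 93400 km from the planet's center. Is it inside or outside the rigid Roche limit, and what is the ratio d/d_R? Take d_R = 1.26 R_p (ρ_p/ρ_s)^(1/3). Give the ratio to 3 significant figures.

outside; d/d_R ≈ 3.01

d_R = 1.26 × (31900 km) × (1380/2990)^(1/3) = 31060 km
d/d_R = (93400) / (31060) = 3.01
Since d/d_R > 1, the body is outside the Roche limit.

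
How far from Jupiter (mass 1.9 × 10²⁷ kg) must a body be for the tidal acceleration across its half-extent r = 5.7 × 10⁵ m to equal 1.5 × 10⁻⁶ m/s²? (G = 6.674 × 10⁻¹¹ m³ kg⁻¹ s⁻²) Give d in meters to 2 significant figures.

4.6 × 10⁹ m

2GMr/d³ = a_tidal  ⇒  d = (2GMr / a_tidal)^(1/3)
d = (2 × 6.674×10⁻¹¹ × (1.9 × 10²⁷) × (5.7 × 10⁵) / (1.5 × 10⁻⁶))^(1/3)
  = 4.6 × 10⁹ m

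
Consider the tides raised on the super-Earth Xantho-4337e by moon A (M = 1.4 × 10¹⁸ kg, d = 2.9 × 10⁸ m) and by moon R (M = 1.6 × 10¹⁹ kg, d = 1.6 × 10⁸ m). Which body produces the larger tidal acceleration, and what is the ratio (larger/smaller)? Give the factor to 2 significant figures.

Tidal acceleration ∝ M/d³, so compare M/d³ for each.
Moon A: (1.4 × 10¹⁸) / (2.9 × 10⁸)³ = 5.740 × 10⁻⁸
Moon R: (1.6 × 10¹⁹) / (1.6 × 10⁸)³ = 3.906 × 10⁻⁶
Ratio (larger/smaller) = 68

Moon R, by a factor of ≈ 68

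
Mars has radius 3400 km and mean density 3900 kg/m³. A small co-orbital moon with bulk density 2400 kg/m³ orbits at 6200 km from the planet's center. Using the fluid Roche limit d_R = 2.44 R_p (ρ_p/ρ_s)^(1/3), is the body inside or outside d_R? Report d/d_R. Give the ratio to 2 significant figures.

d_R = 2.44 × (3400 km) × (3900/2400)^(1/3) = 9753 km
d/d_R = (6200) / (9753) = 0.64
Since d/d_R < 1, the body is inside the Roche limit.

inside; d/d_R ≈ 0.64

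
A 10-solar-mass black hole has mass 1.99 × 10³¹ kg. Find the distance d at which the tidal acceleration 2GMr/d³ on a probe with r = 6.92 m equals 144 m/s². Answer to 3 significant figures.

5.04 × 10⁶ m

2GMr/d³ = a_tidal  ⇒  d = (2GMr / a_tidal)^(1/3)
d = (2 × 6.674×10⁻¹¹ × (1.99 × 10³¹) × (6.92) / (144))^(1/3)
  = 5.04 × 10⁶ m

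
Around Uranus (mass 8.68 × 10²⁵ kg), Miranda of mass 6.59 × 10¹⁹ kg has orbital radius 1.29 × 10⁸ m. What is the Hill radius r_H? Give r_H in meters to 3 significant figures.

8.16 × 10⁵ m

r_H ≈ a (m/3M)^(1/3)
    = (1.29 × 10⁸) × (6.59 × 10¹⁹ / (3 × 8.68 × 10²⁵))^(1/3)
    = 8.16 × 10⁵ m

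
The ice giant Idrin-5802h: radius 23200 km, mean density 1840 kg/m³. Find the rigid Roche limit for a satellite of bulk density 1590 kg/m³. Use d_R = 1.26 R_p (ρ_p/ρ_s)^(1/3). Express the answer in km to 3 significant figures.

30700 km

d_R = 1.26 × 23200 km × (1840/1590)^(1/3)
    = 30700 km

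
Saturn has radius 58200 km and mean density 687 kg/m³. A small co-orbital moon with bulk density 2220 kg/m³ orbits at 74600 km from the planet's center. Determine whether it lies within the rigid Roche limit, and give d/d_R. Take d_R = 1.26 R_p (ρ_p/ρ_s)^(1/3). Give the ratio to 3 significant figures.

d_R = 1.26 × (58200 km) × (687/2220)^(1/3) = 49600 km
d/d_R = (74600) / (49600) = 1.50
Since d/d_R > 1, the body is outside the Roche limit.

outside; d/d_R ≈ 1.50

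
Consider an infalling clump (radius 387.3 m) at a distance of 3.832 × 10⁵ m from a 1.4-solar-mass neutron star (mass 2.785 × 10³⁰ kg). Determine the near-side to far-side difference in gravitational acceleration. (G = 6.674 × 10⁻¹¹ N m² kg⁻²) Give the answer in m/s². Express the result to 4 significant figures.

Δg = 4GMr/d³
   = 4 × (6.674 × 10⁻¹¹) × (2.785 × 10³⁰) × (387.3) / (3.832 × 10⁵)³
   = 5.117 × 10⁶ m/s²

5.117 × 10⁶ m/s²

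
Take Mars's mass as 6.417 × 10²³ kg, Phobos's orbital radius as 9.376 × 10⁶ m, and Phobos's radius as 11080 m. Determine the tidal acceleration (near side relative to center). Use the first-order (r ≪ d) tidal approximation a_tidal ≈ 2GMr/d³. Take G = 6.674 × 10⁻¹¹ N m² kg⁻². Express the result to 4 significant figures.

1.151 × 10⁻³ m/s²

a_tidal = 2GMr/d³
        = 2 × (6.674 × 10⁻¹¹) × (6.417 × 10²³) × (11080) / (9.376 × 10⁶)³
        = 1.151 × 10⁻³ m/s²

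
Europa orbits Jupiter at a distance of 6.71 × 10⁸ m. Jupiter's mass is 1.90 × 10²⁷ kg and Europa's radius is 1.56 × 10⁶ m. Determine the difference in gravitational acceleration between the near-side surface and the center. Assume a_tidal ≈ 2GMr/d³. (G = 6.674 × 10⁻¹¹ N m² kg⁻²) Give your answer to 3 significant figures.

1.31 × 10⁻³ m/s²

Differencing GM/(d−r)² and GM/d² to first order in r/d gives 2GMr/d³.
Δg = 2GMr/d³
   = 2 × (6.674 × 10⁻¹¹) × (1.90 × 10²⁷) × (1.56 × 10⁶) / (6.71 × 10⁸)³
   = 1.31 × 10⁻³ m/s²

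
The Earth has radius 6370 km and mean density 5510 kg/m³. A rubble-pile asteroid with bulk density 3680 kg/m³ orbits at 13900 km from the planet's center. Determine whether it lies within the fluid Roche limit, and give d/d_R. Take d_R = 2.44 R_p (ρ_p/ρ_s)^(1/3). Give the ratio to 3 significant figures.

inside; d/d_R ≈ 0.782

d_R = 2.44 × (6370 km) × (5510/3680)^(1/3) = 17780 km
d/d_R = (13900) / (17780) = 0.782
Since d/d_R < 1, the body is inside the Roche limit.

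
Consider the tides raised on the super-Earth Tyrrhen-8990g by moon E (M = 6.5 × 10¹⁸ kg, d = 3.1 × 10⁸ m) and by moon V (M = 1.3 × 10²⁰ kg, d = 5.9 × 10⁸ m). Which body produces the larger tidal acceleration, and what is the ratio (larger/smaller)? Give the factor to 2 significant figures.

Moon V, by a factor of ≈ 2.9

Compare M/d³ for the two perturbers:
Moon E: (6.5 × 10¹⁸) / (3.1 × 10⁸)³ = 2.182 × 10⁻⁷
Moon V: (1.3 × 10²⁰) / (5.9 × 10⁸)³ = 6.330 × 10⁻⁷
Ratio (larger/smaller) = 2.9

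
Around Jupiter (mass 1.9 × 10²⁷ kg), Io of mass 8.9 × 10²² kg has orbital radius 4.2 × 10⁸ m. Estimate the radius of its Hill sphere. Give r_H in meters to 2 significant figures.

1.0 × 10⁷ m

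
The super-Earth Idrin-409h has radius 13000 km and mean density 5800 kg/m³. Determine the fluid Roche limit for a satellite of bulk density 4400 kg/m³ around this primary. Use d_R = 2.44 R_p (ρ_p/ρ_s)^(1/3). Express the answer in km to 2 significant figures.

d_R = 2.44 × 13000 km × (5800/4400)^(1/3)
    = 35000 km

35000 km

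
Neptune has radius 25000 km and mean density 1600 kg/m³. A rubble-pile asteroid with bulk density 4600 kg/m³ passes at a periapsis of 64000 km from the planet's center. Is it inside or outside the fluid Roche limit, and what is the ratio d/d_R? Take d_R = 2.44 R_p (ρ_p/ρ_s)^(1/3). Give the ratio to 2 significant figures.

d_R = 2.44 × (25000 km) × (1600/4600)^(1/3) = 42900 km
d/d_R = (64000) / (42900) = 1.5
Since d/d_R > 1, the body is outside the Roche limit.

outside; d/d_R ≈ 1.5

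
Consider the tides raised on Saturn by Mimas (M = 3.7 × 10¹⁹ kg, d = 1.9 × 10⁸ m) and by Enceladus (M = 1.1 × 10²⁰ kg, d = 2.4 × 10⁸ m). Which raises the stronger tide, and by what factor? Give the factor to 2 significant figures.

Tidal stretch scales as M/d³; compute that for each body.
Mimas: (3.7 × 10¹⁹) / (1.9 × 10⁸)³ = 5.394 × 10⁻⁶
Enceladus: (1.1 × 10²⁰) / (2.4 × 10⁸)³ = 7.957 × 10⁻⁶
Ratio (larger/smaller) = 1.5

Enceladus, by a factor of ≈ 1.5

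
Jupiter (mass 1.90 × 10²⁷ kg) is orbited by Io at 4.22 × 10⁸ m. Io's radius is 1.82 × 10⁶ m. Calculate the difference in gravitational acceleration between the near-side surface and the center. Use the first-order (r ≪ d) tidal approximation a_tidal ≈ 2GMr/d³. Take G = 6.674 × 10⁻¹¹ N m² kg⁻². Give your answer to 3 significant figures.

Δa = 2GMr/d³
   = 2 × (6.674 × 10⁻¹¹) × (1.90 × 10²⁷) × (1.82 × 10⁶) / (4.22 × 10⁸)³
   = 6.14 × 10⁻³ m/s²

6.14 × 10⁻³ m/s²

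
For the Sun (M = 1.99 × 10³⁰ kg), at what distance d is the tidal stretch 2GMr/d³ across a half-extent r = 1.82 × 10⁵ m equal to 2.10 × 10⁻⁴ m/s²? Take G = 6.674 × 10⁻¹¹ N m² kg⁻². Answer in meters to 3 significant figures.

6.13 × 10⁹ m

2GMr/d³ = a_tidal  ⇒  d = (2GMr / a_tidal)^(1/3)
d = (2 × 6.674×10⁻¹¹ × (1.99 × 10³⁰) × (1.82 × 10⁵) / (2.10 × 10⁻⁴))^(1/3)
  = 6.13 × 10⁹ m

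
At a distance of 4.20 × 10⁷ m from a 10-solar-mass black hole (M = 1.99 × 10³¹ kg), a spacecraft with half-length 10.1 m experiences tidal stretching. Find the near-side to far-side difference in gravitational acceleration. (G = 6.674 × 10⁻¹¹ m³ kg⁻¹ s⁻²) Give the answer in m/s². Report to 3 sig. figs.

7.24 × 10⁻¹ m/s²

Differencing GM/(d−r)² and GM/(d+r)² to first order in r/d gives 4GMr/d³.
Δa = 4GMr/d³
   = 4 × (6.674 × 10⁻¹¹) × (1.99 × 10³¹) × (10.1) / (4.20 × 10⁷)³
   = 7.24 × 10⁻¹ m/s²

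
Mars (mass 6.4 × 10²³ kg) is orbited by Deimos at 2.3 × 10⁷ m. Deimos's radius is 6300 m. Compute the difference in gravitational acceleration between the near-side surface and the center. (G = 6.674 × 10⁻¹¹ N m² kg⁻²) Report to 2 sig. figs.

Δg = 2GMr/d³
   = 2 × (6.674 × 10⁻¹¹) × (6.4 × 10²³) × (6300) / (2.3 × 10⁷)³
   = 4.4 × 10⁻⁵ m/s²

4.4 × 10⁻⁵ m/s²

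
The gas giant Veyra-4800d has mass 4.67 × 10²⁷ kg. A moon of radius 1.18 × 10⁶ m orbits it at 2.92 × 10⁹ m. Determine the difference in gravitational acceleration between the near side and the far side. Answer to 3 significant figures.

5.91 × 10⁻⁵ m/s²

a_tidal = 4GMr/d³
        = 4 × (6.674 × 10⁻¹¹) × (4.67 × 10²⁷) × (1.18 × 10⁶) / (2.92 × 10⁹)³
        = 5.91 × 10⁻⁵ m/s²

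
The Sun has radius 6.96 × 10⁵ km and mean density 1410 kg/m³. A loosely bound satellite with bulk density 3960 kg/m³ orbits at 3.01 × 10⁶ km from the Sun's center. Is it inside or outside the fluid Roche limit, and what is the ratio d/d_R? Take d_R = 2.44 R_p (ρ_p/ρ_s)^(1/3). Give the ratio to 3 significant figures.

outside; d/d_R ≈ 2.50

d_R = 2.44 × (6.96 × 10⁵ km) × (1410/3960)^(1/3) = 1.204 × 10⁶ km
d/d_R = (3.01 × 10⁶) / (1.204 × 10⁶) = 2.50
Since d/d_R > 1, the body is outside the Roche limit.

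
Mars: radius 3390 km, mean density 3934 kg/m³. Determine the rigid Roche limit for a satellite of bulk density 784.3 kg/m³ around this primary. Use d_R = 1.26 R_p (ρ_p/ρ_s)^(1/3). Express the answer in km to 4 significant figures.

d_R = 1.26 × 3390 km × (3934/784.3)^(1/3)
    = 7312 km

7312 km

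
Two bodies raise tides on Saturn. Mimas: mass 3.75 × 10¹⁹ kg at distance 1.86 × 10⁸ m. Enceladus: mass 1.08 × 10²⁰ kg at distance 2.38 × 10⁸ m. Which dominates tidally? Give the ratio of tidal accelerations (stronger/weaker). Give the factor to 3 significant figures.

Tidal stretch scales as M/d³; compute that for each body.
Mimas: (3.75 × 10¹⁹) / (1.86 × 10⁸)³ = 5.828 × 10⁻⁶
Enceladus: (1.08 × 10²⁰) / (2.38 × 10⁸)³ = 8.011 × 10⁻⁶
Ratio (larger/smaller) = 1.37

Enceladus, by a factor of ≈ 1.37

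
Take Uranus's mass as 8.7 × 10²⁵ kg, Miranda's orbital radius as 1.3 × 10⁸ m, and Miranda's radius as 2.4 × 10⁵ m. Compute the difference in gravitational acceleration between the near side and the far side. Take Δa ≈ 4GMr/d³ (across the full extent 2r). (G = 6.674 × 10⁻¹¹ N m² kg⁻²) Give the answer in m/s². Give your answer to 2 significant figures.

2.5 × 10⁻³ m/s²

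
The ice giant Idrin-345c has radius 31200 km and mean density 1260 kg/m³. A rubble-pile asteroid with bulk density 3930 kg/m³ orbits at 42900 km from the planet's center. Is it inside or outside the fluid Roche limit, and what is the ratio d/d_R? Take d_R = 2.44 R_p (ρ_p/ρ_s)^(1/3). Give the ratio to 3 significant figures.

d_R = 2.44 × (31200 km) × (1260/3930)^(1/3) = 52100 km
d/d_R = (42900) / (52100) = 0.823
Since d/d_R < 1, the body is inside the Roche limit.

inside; d/d_R ≈ 0.823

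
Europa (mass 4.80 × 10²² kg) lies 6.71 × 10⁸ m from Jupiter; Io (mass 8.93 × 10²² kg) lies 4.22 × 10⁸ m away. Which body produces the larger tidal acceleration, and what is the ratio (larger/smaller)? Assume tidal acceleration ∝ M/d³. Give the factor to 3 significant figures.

The tide-raising term goes as M/d³ (the gradient of a 1/d² field).
Europa: (4.80 × 10²²) / (6.71 × 10⁸)³ = 1.589 × 10⁻⁴
Io: (8.93 × 10²²) / (4.22 × 10⁸)³ = 1.188 × 10⁻³
Ratio (larger/smaller) = 7.48

Io, by a factor of ≈ 7.48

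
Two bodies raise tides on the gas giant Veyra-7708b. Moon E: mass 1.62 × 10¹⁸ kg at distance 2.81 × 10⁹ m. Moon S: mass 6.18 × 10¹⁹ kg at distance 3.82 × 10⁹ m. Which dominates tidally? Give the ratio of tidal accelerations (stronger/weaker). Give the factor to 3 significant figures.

Tidal stretch scales as M/d³; compute that for each body.
Moon E: (1.62 × 10¹⁸) / (2.81 × 10⁹)³ = 7.301 × 10⁻¹¹
Moon S: (6.18 × 10¹⁹) / (3.82 × 10⁹)³ = 1.109 × 10⁻⁹
Ratio (larger/smaller) = 15.2

Moon S, by a factor of ≈ 15.2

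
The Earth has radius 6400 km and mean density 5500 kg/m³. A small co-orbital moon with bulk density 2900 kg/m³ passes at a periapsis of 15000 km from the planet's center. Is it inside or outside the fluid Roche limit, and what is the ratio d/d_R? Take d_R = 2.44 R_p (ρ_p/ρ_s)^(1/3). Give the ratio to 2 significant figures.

d_R = 2.44 × (6400 km) × (5500/2900)^(1/3) = 19330 km
d/d_R = (15000) / (19330) = 0.78
Since d/d_R < 1, the body is inside the Roche limit.

inside; d/d_R ≈ 0.78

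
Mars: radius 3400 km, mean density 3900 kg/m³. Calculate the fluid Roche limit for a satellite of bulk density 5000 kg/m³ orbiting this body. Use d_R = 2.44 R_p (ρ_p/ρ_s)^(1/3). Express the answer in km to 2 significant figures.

d_R = 2.44 × 3400 km × (3900/5000)^(1/3)
    = 7600 km

7600 km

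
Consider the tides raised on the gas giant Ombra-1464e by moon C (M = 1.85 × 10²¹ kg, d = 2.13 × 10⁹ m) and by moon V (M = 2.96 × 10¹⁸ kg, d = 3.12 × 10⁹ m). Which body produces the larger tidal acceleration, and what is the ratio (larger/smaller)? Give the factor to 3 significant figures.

Moon C, by a factor of ≈ 1960

Tidal stretch scales as M/d³; compute that for each body.
Moon C: (1.85 × 10²¹) / (2.13 × 10⁹)³ = 1.914 × 10⁻⁷
Moon V: (2.96 × 10¹⁸) / (3.12 × 10⁹)³ = 9.746 × 10⁻¹¹
Ratio (larger/smaller) = 1960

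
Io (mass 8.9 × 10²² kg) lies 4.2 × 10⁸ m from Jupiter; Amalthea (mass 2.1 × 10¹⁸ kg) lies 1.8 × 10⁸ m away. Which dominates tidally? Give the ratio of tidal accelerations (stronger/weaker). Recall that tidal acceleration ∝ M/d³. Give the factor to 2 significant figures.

Io, by a factor of ≈ 3300

Tidal acceleration ∝ M/d³, so compare M/d³ for each.
Io: (8.9 × 10²²) / (4.2 × 10⁸)³ = 1.201 × 10⁻³
Amalthea: (2.1 × 10¹⁸) / (1.8 × 10⁸)³ = 3.601 × 10⁻⁷
Ratio (larger/smaller) = 3300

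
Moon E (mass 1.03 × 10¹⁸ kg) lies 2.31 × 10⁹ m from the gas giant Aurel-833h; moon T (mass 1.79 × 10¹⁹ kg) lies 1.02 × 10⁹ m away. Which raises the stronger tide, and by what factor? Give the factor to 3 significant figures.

Moon T, by a factor of ≈ 202

The tide-raising term goes as M/d³ (the gradient of a 1/d² field).
Moon E: (1.03 × 10¹⁸) / (2.31 × 10⁹)³ = 8.356 × 10⁻¹¹
Moon T: (1.79 × 10¹⁹) / (1.02 × 10⁹)³ = 1.687 × 10⁻⁸
Ratio (larger/smaller) = 202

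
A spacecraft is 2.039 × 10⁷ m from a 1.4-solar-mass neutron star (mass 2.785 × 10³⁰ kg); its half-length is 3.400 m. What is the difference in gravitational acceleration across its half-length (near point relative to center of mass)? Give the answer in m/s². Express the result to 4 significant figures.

1.491 × 10⁻¹ m/s²

a_tidal = 2GMr/d³
        = 2 × (6.674 × 10⁻¹¹) × (2.785 × 10³⁰) × (3.400) / (2.039 × 10⁷)³
        = 1.491 × 10⁻¹ m/s²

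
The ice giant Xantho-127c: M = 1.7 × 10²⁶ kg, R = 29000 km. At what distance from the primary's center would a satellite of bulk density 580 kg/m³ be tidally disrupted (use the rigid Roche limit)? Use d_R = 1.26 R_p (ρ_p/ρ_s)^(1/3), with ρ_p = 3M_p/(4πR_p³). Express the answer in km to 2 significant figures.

ρ_p = 3M_p/(4πR_p³) = 3 × (1.7 × 10²⁶) / (4π × (2.9 × 10⁷ m)³) = 1700 kg/m³
d_R = 1.26 × 29000 km × (1700/580)^(1/3)
    = 52000 km

52000 km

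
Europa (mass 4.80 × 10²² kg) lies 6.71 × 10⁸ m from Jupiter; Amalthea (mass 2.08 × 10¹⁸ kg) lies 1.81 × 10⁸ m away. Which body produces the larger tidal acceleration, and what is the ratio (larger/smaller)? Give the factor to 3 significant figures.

Tidal acceleration ∝ M/d³, so compare M/d³ for each.
Europa: (4.80 × 10²²) / (6.71 × 10⁸)³ = 1.589 × 10⁻⁴
Amalthea: (2.08 × 10¹⁸) / (1.81 × 10⁸)³ = 3.508 × 10⁻⁷
Ratio (larger/smaller) = 453

Europa, by a factor of ≈ 453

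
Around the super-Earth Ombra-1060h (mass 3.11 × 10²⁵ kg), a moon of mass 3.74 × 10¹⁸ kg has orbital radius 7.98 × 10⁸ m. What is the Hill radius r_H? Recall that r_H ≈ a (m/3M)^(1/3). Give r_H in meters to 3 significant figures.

2.73 × 10⁶ m

r_H ≈ a (m/3M)^(1/3)
    = (7.98 × 10⁸) × (3.74 × 10¹⁸ / (3 × 3.11 × 10²⁵))^(1/3)
    = 2.73 × 10⁶ m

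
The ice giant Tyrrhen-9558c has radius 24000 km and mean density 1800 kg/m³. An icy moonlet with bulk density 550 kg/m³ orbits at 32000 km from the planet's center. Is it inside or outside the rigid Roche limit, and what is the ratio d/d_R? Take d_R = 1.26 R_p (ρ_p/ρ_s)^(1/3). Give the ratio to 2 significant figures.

inside; d/d_R ≈ 0.71

d_R = 1.26 × (24000 km) × (1800/550)^(1/3) = 44900 km
d/d_R = (32000) / (44900) = 0.71
Since d/d_R < 1, the body is inside the Roche limit.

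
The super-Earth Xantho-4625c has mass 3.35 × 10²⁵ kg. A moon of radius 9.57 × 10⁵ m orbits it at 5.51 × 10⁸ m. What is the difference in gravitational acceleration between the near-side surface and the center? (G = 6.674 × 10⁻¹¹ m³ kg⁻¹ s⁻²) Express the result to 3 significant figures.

2.56 × 10⁻⁵ m/s²

Δg = 2GMr/d³
   = 2 × (6.674 × 10⁻¹¹) × (3.35 × 10²⁵) × (9.57 × 10⁵) / (5.51 × 10⁸)³
   = 2.56 × 10⁻⁵ m/s²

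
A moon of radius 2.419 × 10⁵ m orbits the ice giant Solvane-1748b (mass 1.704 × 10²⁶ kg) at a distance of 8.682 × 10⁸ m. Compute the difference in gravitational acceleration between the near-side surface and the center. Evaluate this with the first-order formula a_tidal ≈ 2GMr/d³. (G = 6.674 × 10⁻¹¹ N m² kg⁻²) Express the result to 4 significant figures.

8.407 × 10⁻⁶ m/s²

a_tidal = 2GMr/d³
        = 2 × (6.674 × 10⁻¹¹) × (1.704 × 10²⁶) × (2.419 × 10⁵) / (8.682 × 10⁸)³
        = 8.407 × 10⁻⁶ m/s²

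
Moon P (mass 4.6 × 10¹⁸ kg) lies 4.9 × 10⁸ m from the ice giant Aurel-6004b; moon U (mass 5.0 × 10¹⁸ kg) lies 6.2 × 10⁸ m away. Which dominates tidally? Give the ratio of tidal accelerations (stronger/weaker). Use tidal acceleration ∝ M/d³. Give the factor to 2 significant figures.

Tidal acceleration ∝ M/d³, so compare M/d³ for each.
Moon P: (4.6 × 10¹⁸) / (4.9 × 10⁸)³ = 3.910 × 10⁻⁸
Moon U: (5.0 × 10¹⁸) / (6.2 × 10⁸)³ = 2.098 × 10⁻⁸
Ratio (larger/smaller) = 1.9

Moon P, by a factor of ≈ 1.9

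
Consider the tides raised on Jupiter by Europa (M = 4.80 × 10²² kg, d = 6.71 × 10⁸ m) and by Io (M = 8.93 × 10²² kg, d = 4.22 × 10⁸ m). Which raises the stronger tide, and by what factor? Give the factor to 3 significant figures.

Tidal acceleration ∝ M/d³, so compare M/d³ for each.
Europa: (4.80 × 10²²) / (6.71 × 10⁸)³ = 1.589 × 10⁻⁴
Io: (8.93 × 10²²) / (4.22 × 10⁸)³ = 1.188 × 10⁻³
Ratio (larger/smaller) = 7.48

Io, by a factor of ≈ 7.48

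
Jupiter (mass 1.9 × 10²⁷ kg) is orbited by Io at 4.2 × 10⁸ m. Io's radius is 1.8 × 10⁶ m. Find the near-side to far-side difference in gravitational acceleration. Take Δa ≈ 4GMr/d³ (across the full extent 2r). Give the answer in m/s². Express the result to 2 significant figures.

1.2 × 10⁻² m/s²

Δg = 4GMr/d³
   = 4 × (6.674 × 10⁻¹¹) × (1.9 × 10²⁷) × (1.8 × 10⁶) / (4.2 × 10⁸)³
   = 1.2 × 10⁻² m/s²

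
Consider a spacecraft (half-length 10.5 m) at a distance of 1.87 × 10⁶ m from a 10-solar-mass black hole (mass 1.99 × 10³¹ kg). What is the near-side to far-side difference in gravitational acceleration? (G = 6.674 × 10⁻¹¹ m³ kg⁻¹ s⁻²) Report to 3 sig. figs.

Δa = 4GMr/d³
   = 4 × (6.674 × 10⁻¹¹) × (1.99 × 10³¹) × (10.5) / (1.87 × 10⁶)³
   = 8.53 × 10³ m/s²

8.53 × 10³ m/s²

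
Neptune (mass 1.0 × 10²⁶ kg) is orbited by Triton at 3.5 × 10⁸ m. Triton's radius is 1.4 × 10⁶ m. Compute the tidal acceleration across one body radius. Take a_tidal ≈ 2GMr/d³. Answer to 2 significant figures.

a_tidal = 2GMr/d³
        = 2 × (6.674 × 10⁻¹¹) × (1.0 × 10²⁶) × (1.4 × 10⁶) / (3.5 × 10⁸)³
        = 4.4 × 10⁻⁴ m/s²

4.4 × 10⁻⁴ m/s²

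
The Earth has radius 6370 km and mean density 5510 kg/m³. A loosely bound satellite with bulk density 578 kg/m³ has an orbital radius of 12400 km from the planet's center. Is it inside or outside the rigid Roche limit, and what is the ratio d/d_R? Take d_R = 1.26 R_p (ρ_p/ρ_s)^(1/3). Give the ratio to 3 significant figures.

inside; d/d_R ≈ 0.729

d_R = 1.26 × (6370 km) × (5510/578)^(1/3) = 17020 km
d/d_R = (12400) / (17020) = 0.729
Since d/d_R < 1, the body is inside the Roche limit.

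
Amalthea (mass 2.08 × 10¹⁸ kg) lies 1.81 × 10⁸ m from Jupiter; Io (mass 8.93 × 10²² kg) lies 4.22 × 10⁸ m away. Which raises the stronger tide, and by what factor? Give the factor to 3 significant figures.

Io, by a factor of ≈ 3390

Compare M/d³ for the two perturbers:
Amalthea: (2.08 × 10¹⁸) / (1.81 × 10⁸)³ = 3.508 × 10⁻⁷
Io: (8.93 × 10²²) / (4.22 × 10⁸)³ = 1.188 × 10⁻³
Ratio (larger/smaller) = 3390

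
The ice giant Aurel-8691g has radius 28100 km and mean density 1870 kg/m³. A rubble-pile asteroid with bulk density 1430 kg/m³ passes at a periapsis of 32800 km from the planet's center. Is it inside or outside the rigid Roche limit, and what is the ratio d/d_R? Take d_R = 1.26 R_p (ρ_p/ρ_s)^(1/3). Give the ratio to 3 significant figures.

d_R = 1.26 × (28100 km) × (1870/1430)^(1/3) = 38720 km
d/d_R = (32800) / (38720) = 0.847
Since d/d_R < 1, the body is inside the Roche limit.

inside; d/d_R ≈ 0.847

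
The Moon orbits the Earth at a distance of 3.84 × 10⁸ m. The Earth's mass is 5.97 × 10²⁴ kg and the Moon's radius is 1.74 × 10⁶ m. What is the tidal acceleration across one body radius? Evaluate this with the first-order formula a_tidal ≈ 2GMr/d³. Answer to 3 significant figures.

2.45 × 10⁻⁵ m/s²

Since r ≪ d, expand the inverse-square field across one radius to get the leading 2GMr/d³ term.
Δa = 2GMr/d³
   = 2 × (6.674 × 10⁻¹¹) × (5.97 × 10²⁴) × (1.74 × 10⁶) / (3.84 × 10⁸)³
   = 2.45 × 10⁻⁵ m/s²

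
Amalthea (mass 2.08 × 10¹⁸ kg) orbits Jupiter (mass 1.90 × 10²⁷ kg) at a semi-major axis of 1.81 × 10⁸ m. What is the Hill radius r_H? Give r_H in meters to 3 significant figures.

r_H ≈ a (m/3M)^(1/3)
    = (1.81 × 10⁸) × (2.08 × 10¹⁸ / (3 × 1.90 × 10²⁷))^(1/3)
    = 1.29 × 10⁵ m

1.29 × 10⁵ m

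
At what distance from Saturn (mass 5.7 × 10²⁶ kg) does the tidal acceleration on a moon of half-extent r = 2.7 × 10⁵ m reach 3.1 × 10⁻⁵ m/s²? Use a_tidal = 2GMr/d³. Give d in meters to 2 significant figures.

8.7 × 10⁸ m

2GMr/d³ = a_tidal  ⇒  d = (2GMr / a_tidal)^(1/3)
d = (2 × 6.674×10⁻¹¹ × (5.7 × 10²⁶) × (2.7 × 10⁵) / (3.1 × 10⁻⁵))^(1/3)
  = 8.7 × 10⁸ m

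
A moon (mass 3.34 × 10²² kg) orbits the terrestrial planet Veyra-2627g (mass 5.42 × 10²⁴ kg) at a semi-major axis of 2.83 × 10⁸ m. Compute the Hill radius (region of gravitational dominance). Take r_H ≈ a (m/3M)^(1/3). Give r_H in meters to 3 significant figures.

3.60 × 10⁷ m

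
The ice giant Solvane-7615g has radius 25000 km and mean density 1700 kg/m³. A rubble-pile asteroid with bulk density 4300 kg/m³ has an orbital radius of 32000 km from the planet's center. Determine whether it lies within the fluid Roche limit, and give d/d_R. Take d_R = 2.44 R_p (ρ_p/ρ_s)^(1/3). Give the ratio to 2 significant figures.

inside; d/d_R ≈ 0.71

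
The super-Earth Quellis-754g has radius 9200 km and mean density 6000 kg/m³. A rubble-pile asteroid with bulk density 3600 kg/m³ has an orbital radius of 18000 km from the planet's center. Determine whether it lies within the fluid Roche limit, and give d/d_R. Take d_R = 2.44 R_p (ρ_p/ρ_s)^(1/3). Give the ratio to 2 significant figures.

d_R = 2.44 × (9200 km) × (6000/3600)^(1/3) = 26620 km
d/d_R = (18000) / (26620) = 0.68
Since d/d_R < 1, the body is inside the Roche limit.

inside; d/d_R ≈ 0.68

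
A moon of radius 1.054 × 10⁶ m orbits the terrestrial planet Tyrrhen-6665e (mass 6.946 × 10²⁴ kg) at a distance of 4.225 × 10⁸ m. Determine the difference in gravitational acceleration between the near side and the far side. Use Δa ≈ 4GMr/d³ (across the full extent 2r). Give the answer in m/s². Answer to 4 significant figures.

2.591 × 10⁻⁵ m/s²

Near-to-far spans 2r, so the tidal difference is twice the near-to-center value: 4GMr/d³.
a_tidal = 4GMr/d³
        = 4 × (6.674 × 10⁻¹¹) × (6.946 × 10²⁴) × (1.054 × 10⁶) / (4.225 × 10⁸)³
        = 2.591 × 10⁻⁵ m/s²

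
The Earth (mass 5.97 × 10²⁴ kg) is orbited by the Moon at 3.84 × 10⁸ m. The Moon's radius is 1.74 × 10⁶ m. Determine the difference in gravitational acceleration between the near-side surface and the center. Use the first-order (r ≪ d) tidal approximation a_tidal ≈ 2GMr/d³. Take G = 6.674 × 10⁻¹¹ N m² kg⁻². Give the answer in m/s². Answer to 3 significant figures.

2.45 × 10⁻⁵ m/s²

Since r ≪ d, expand the inverse-square field across one radius to get the leading 2GMr/d³ term.
Δa = 2GMr/d³
   = 2 × (6.674 × 10⁻¹¹) × (5.97 × 10²⁴) × (1.74 × 10⁶) / (3.84 × 10⁸)³
   = 2.45 × 10⁻⁵ m/s²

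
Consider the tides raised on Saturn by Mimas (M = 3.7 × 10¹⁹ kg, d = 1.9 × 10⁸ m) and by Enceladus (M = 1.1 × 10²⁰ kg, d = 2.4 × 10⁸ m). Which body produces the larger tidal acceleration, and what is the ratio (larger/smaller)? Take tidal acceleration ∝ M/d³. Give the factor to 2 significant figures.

Enceladus, by a factor of ≈ 1.5

Compare M/d³ for the two perturbers:
Mimas: (3.7 × 10¹⁹) / (1.9 × 10⁸)³ = 5.394 × 10⁻⁶
Enceladus: (1.1 × 10²⁰) / (2.4 × 10⁸)³ = 7.957 × 10⁻⁶
Ratio (larger/smaller) = 1.5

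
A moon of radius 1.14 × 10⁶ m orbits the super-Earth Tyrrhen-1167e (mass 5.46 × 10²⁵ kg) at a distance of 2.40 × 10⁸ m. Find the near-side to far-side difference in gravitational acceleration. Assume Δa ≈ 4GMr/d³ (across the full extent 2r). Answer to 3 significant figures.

1.20 × 10⁻³ m/s²

Δg = 4GMr/d³
   = 4 × (6.674 × 10⁻¹¹) × (5.46 × 10²⁵) × (1.14 × 10⁶) / (2.40 × 10⁸)³
   = 1.20 × 10⁻³ m/s²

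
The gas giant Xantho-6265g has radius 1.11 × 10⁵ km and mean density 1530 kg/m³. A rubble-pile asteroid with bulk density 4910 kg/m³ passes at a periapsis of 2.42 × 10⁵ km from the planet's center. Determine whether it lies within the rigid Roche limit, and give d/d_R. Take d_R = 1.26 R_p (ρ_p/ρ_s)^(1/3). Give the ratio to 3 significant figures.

d_R = 1.26 × (1.11 × 10⁵ km) × (1530/4910)^(1/3) = 94820 km
d/d_R = (2.42 × 10⁵) / (94820) = 2.55
Since d/d_R > 1, the body is outside the Roche limit.

outside; d/d_R ≈ 2.55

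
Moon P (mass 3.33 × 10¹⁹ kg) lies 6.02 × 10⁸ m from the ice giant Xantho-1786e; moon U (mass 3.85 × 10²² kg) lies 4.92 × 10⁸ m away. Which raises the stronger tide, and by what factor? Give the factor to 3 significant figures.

Tidal acceleration ∝ M/d³, so compare M/d³ for each.
Moon P: (3.33 × 10¹⁹) / (6.02 × 10⁸)³ = 1.526 × 10⁻⁷
Moon U: (3.85 × 10²²) / (4.92 × 10⁸)³ = 3.233 × 10⁻⁴
Ratio (larger/smaller) = 2120

Moon U, by a factor of ≈ 2120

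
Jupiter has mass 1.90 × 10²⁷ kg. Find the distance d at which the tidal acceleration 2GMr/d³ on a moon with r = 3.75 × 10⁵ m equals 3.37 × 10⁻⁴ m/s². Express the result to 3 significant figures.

6.56 × 10⁸ m

2GMr/d³ = a_tidal  ⇒  d = (2GMr / a_tidal)^(1/3)
d = (2 × 6.674×10⁻¹¹ × (1.90 × 10²⁷) × (3.75 × 10⁵) / (3.37 × 10⁻⁴))^(1/3)
  = 6.56 × 10⁸ m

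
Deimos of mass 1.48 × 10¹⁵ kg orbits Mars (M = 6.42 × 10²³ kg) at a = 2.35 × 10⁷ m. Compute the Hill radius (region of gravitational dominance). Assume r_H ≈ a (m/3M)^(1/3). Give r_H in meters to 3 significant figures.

r_H ≈ a (m/3M)^(1/3)
    = (2.35 × 10⁷) × (1.48 × 10¹⁵ / (3 × 6.42 × 10²³))^(1/3)
    = 2.15 × 10⁴ m

2.15 × 10⁴ m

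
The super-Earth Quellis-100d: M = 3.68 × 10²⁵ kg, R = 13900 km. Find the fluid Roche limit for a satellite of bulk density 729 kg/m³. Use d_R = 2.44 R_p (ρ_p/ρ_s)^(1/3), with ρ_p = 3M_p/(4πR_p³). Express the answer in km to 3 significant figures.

ρ_p = 3M_p/(4πR_p³) = 3 × (3.68 × 10²⁵) / (4π × (1.39 × 10⁷ m)³) = 3270 kg/m³
d_R = 2.44 × 13900 km × (3270/729)^(1/3)
    = 55900 km

55900 km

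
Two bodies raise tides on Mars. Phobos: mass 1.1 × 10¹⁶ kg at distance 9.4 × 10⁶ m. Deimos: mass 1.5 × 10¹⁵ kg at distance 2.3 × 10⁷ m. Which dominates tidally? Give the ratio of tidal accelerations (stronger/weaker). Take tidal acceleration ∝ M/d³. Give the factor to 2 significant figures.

Phobos, by a factor of ≈ 110

Compare M/d³ for the two perturbers:
Phobos: (1.1 × 10¹⁶) / (9.4 × 10⁶)³ = 1.324 × 10⁻⁵
Deimos: (1.5 × 10¹⁵) / (2.3 × 10⁷)³ = 1.233 × 10⁻⁷
Ratio (larger/smaller) = 110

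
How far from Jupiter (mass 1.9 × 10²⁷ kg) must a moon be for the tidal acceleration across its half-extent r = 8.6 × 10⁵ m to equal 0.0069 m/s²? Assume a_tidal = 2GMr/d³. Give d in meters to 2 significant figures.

2GMr/d³ = a_tidal  ⇒  d = (2GMr / a_tidal)^(1/3)
d = (2 × 6.674×10⁻¹¹ × (1.9 × 10²⁷) × (8.6 × 10⁵) / (0.0069))^(1/3)
  = 3.2 × 10⁸ m

3.2 × 10⁸ m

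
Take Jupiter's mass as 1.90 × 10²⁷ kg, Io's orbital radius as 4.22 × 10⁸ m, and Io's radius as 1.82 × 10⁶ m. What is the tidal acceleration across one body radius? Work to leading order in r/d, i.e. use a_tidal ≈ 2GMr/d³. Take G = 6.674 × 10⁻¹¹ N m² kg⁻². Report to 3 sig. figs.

Δg = 2GMr/d³
   = 2 × (6.674 × 10⁻¹¹) × (1.90 × 10²⁷) × (1.82 × 10⁶) / (4.22 × 10⁸)³
   = 6.14 × 10⁻³ m/s²

6.14 × 10⁻³ m/s²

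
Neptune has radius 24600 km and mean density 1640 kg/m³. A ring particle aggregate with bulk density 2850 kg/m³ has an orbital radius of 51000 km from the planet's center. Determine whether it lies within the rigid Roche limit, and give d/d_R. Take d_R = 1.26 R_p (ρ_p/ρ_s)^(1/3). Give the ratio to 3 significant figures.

outside; d/d_R ≈ 1.98

d_R = 1.26 × (24600 km) × (1640/2850)^(1/3) = 25780 km
d/d_R = (51000) / (25780) = 1.98
Since d/d_R > 1, the body is outside the Roche limit.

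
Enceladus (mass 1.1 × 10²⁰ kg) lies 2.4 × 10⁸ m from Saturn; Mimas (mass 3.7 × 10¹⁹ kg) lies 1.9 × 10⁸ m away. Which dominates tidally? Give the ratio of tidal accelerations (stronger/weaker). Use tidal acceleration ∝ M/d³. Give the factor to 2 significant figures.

Enceladus, by a factor of ≈ 1.5

The tide-raising term goes as M/d³ (the gradient of a 1/d² field).
Enceladus: (1.1 × 10²⁰) / (2.4 × 10⁸)³ = 7.957 × 10⁻⁶
Mimas: (3.7 × 10¹⁹) / (1.9 × 10⁸)³ = 5.394 × 10⁻⁶
Ratio (larger/smaller) = 1.5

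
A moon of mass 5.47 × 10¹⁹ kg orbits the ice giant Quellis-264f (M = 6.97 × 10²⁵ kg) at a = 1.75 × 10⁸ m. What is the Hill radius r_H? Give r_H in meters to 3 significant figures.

1.12 × 10⁶ m

r_H ≈ a (m/3M)^(1/3)
    = (1.75 × 10⁸) × (5.47 × 10¹⁹ / (3 × 6.97 × 10²⁵))^(1/3)
    = 1.12 × 10⁶ m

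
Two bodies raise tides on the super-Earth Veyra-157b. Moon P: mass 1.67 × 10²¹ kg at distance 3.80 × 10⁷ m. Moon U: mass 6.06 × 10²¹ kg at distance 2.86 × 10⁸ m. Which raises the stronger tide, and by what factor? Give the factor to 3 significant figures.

Compare M/d³ for the two perturbers:
Moon P: (1.67 × 10²¹) / (3.80 × 10⁷)³ = 3.043 × 10⁻²
Moon U: (6.06 × 10²¹) / (2.86 × 10⁸)³ = 2.590 × 10⁻⁴
Ratio (larger/smaller) = 117

Moon P, by a factor of ≈ 117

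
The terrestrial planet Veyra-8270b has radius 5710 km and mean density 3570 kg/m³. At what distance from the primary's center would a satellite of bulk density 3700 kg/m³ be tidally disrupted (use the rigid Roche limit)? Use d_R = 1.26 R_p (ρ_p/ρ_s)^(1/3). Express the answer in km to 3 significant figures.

7110 km

d_R = 1.26 × 5710 km × (3570/3700)^(1/3)
    = 7110 km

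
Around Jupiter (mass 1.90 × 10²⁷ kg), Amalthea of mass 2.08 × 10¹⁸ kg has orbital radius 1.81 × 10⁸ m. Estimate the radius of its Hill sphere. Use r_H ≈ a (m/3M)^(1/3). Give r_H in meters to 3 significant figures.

r_H ≈ a (m/3M)^(1/3)
    = (1.81 × 10⁸) × (2.08 × 10¹⁸ / (3 × 1.90 × 10²⁷))^(1/3)
    = 1.29 × 10⁵ m

1.29 × 10⁵ m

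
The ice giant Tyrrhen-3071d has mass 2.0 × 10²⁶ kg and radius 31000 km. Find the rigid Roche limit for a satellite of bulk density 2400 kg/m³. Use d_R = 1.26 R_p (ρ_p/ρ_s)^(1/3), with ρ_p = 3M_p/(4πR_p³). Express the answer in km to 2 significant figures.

ρ_p = 3M_p/(4πR_p³) = 3 × (2.0 × 10²⁶) / (4π × (3.1 × 10⁷ m)³) = 1600 kg/m³
d_R = 1.26 × 31000 km × (1600/2400)^(1/3)
    = 34000 km

34000 km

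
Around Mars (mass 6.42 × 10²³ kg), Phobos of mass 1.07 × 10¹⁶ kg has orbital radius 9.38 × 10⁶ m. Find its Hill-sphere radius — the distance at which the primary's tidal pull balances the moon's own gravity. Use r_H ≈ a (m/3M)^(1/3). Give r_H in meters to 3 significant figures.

r_H ≈ a (m/3M)^(1/3)
    = (9.38 × 10⁶) × (1.07 × 10¹⁶ / (3 × 6.42 × 10²³))^(1/3)
    = 1.66 × 10⁴ m

1.66 × 10⁴ m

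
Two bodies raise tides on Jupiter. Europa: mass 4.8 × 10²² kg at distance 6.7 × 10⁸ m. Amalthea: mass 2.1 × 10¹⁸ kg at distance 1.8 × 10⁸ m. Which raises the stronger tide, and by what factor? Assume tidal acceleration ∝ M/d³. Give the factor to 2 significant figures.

The tide-raising term goes as M/d³ (the gradient of a 1/d² field).
Europa: (4.8 × 10²²) / (6.7 × 10⁸)³ = 1.596 × 10⁻⁴
Amalthea: (2.1 × 10¹⁸) / (1.8 × 10⁸)³ = 3.601 × 10⁻⁷
Ratio (larger/smaller) = 440

Europa, by a factor of ≈ 440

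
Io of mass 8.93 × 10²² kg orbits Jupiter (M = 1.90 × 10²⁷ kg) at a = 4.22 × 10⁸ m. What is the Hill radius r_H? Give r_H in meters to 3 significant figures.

1.06 × 10⁷ m

r_H ≈ a (m/3M)^(1/3)
    = (4.22 × 10⁸) × (8.93 × 10²² / (3 × 1.90 × 10²⁷))^(1/3)
    = 1.06 × 10⁷ m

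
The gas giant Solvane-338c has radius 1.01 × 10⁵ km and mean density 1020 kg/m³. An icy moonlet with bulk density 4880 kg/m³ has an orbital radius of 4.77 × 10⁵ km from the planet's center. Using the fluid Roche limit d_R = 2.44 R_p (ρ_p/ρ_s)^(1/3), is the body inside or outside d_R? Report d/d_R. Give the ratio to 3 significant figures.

outside; d/d_R ≈ 3.26

d_R = 2.44 × (1.01 × 10⁵ km) × (1020/4880)^(1/3) = 1.463 × 10⁵ km
d/d_R = (4.77 × 10⁵) / (1.463 × 10⁵) = 3.26
Since d/d_R > 1, the body is outside the Roche limit.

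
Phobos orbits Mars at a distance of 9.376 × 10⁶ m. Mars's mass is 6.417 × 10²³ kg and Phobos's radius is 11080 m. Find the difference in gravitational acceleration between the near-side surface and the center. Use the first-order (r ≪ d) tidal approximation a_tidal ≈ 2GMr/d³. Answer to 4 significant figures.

1.151 × 10⁻³ m/s²

a_tidal = 2GMr/d³
        = 2 × (6.674 × 10⁻¹¹) × (6.417 × 10²³) × (11080) / (9.376 × 10⁶)³
        = 1.151 × 10⁻³ m/s²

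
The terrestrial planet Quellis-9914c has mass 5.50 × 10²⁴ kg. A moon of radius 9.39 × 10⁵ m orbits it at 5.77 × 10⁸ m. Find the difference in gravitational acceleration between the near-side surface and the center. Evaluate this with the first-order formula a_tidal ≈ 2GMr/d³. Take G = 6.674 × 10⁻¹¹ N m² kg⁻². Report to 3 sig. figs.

3.59 × 10⁻⁶ m/s²

Since r ≪ d, expand the inverse-square field across one radius to get the leading 2GMr/d³ term.
Δg = 2GMr/d³
   = 2 × (6.674 × 10⁻¹¹) × (5.50 × 10²⁴) × (9.39 × 10⁵) / (5.77 × 10⁸)³
   = 3.59 × 10⁻⁶ m/s²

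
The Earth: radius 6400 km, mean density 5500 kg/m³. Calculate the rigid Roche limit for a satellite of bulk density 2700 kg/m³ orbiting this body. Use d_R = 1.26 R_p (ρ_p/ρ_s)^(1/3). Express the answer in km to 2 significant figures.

10000 km

d_R = 1.26 × 6400 km × (5500/2700)^(1/3)
    = 10000 km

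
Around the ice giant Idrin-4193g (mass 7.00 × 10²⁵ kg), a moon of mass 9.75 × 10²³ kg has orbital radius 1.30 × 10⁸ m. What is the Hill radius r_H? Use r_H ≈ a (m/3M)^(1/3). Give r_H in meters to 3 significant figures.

2.17 × 10⁷ m

r_H ≈ a (m/3M)^(1/3)
    = (1.30 × 10⁸) × (9.75 × 10²³ / (3 × 7.00 × 10²⁵))^(1/3)
    = 2.17 × 10⁷ m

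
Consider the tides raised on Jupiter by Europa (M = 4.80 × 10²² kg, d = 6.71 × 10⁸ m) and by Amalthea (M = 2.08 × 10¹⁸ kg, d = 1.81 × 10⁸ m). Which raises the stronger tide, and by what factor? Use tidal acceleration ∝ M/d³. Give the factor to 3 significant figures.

Compare M/d³ for the two perturbers:
Europa: (4.80 × 10²²) / (6.71 × 10⁸)³ = 1.589 × 10⁻⁴
Amalthea: (2.08 × 10¹⁸) / (1.81 × 10⁸)³ = 3.508 × 10⁻⁷
Ratio (larger/smaller) = 453

Europa, by a factor of ≈ 453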